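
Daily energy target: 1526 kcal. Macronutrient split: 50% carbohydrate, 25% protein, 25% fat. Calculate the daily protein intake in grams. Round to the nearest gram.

95 g/day

Protein energy = 25% × 1526 = 381.5 kcal.
At 4 kcal/g: 381.5 ÷ 4 = 95.375 g.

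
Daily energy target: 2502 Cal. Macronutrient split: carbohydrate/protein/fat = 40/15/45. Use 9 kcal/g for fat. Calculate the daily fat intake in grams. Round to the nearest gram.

125 g/day

Fat energy = 45% × 2502 = 1125.9 kcal.
At 9 kcal/g: 1125.9 ÷ 9 = 125.1 g.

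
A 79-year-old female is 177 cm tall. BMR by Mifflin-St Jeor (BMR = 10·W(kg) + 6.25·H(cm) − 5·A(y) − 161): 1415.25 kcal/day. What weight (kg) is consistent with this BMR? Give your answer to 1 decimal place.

86.5 kg

1415.25 = 10·W + 6.25(177) − 5(79) − 161
10·W = 1415.25 − 550.25 = 865, so W = 86.5 kg.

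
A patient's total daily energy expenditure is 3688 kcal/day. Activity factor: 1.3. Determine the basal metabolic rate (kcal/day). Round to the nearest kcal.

BMR = TEE ÷ activity factor = 3688 ÷ 1.3 = 2836.9231 kcal/day.

2837 kcal/day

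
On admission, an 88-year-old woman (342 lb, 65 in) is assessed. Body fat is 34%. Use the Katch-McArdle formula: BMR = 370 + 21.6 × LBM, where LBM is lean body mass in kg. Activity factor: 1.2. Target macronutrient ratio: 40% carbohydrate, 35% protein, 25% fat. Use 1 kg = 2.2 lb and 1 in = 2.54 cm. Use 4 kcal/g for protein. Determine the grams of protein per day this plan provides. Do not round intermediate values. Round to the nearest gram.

Convert to metric: weight = 342 ÷ 2.2 = 155.4545 kg; height = 65 × 2.54 = 165.1 cm.
LBM = 155.4545 × (1 − 0.34) = 102.6 kg. Katch-McArdle: BMR = 370 + 21.6 × 102.6 = 2586.16 kcal/day.
TEE = 2586.16 × 1.2 = 3103.392 kcal/day.
Protein energy = 35% × 3103.392 = 1086.1872 kcal.
Protein = 1086.1872 ÷ 4 kcal/g = 271.5468 g.

272 g/day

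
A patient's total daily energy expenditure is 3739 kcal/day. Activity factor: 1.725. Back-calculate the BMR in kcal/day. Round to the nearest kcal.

BMR = TEE ÷ activity factor = 3739 ÷ 1.725 = 2167.5362 kcal/day.

2168 kcal/day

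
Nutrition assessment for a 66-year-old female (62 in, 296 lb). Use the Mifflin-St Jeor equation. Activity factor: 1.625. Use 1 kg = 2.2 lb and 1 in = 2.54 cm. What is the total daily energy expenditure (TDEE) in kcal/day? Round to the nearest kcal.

Convert to metric: weight = 296 ÷ 2.2 = 134.5455 kg; height = 62 × 2.54 = 157.48 cm.
Mifflin-St Jeor (female): BMR = 10(134.5455) + 6.25(157.48) − 5(66) − 161 = 1345.4545 + 984.25 − 330 − 161 = 1838.7045 kcal/day.
TEE = BMR × activity factor = 1838.7045 × 1.625 = 2987.8949 kcal/day.

2988 kcal/day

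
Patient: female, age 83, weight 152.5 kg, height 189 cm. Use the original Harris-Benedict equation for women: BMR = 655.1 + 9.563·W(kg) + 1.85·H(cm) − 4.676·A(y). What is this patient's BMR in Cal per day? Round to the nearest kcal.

2075 Cal per day

Harris-Benedict: BMR = 655.1 + 9.563(152.5) + 1.85(189) − 4.676(83) = 2074.9995 kcal/day.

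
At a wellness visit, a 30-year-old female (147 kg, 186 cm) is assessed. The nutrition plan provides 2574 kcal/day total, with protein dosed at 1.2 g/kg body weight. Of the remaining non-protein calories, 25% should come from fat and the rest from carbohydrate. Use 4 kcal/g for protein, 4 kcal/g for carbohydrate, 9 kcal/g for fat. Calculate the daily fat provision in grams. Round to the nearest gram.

Protein = 1.2 × 147 = 176.4 g → 176.4 × 4 = 705.6 kcal.
Non-protein calories = 2574 − 705.6 = 1868.4 kcal.
Fat: 25% × 1868.4 = 467.1 kcal; carbohydrate: 1401.3 kcal.
Fat: 467.1 kcal ÷ 9 kcal/g = 51.9 g.

52 g/day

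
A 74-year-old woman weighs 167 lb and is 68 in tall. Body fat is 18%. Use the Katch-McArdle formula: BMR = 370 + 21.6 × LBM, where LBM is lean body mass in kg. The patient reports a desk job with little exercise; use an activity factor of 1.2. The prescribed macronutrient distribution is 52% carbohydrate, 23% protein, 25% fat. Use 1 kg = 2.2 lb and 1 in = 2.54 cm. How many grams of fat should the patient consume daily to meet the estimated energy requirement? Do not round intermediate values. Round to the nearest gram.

Convert to metric: weight = 167 ÷ 2.2 = 75.9091 kg; height = 68 × 2.54 = 172.72 cm.
LBM = 75.9091 × (1 − 0.18) = 62.2455 kg. Katch-McArdle: BMR = 370 + 21.6 × 62.2455 = 1714.5018 kcal/day.
TEE = 1714.5018 × 1.2 = 2057.4022 kcal/day.
Fat energy = 25% × 2057.4022 = 514.3505 kcal.
Fat = 514.3505 ÷ 9 kcal/g = 57.1501 g.

57 g/day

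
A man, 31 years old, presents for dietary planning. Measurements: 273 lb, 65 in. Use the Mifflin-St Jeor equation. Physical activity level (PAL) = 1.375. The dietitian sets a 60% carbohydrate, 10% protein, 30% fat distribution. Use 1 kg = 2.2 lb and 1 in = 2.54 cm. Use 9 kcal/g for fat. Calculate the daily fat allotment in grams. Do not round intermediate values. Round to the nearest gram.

Convert to metric: weight = 273 ÷ 2.2 = 124.0909 kg; height = 65 × 2.54 = 165.1 cm.
Mifflin-St Jeor (male): BMR = 10(124.0909) + 6.25(165.1) − 5(31) + 5 = 1240.9091 + 1031.875 − 155 + 5 = 2122.7841 kcal/day.
TEE = 2122.7841 × 1.375 = 2918.8281 kcal/day.
Fat energy = 30% × 2918.8281 = 875.6484 kcal.
Fat = 875.6484 ÷ 9 kcal/g = 97.2943 g.

97 g/day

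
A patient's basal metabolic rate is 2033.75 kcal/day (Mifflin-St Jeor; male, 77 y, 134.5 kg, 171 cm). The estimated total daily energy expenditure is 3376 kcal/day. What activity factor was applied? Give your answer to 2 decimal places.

Activity factor = TEE ÷ BMR = 3376 ÷ 2033.75 = 1.66.

1.66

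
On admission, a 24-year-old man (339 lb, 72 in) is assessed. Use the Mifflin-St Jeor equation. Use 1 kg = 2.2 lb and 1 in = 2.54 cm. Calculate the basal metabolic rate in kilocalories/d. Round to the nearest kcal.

2569 kilocalories/d

Convert to metric: weight = 339 ÷ 2.2 = 154.0909 kg; height = 72 × 2.54 = 182.88 cm.
Mifflin-St Jeor (male): BMR = 10(154.0909) + 6.25(182.88) − 5(24) + 5 = 1540.9091 + 1143 − 120 + 5 = 2568.9091 kcal/day.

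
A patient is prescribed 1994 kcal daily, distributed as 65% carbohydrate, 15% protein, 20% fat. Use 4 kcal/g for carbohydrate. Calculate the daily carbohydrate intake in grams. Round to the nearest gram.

324 g/day

Carbohydrate energy = 65% × 1994 = 1296.1 kcal.
At 4 kcal/g: 1296.1 ÷ 4 = 324.025 g.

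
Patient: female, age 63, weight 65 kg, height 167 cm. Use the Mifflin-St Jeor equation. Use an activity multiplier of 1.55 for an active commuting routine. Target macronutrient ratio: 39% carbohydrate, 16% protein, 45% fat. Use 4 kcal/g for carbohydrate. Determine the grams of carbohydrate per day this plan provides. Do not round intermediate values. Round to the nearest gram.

Mifflin-St Jeor (female): BMR = 10(65) + 6.25(167) − 5(63) − 161 = 650 + 1043.75 − 315 − 161 = 1217.75 kcal/day.
TEE = 1217.75 × 1.55 = 1887.5125 kcal/day.
Carbohydrate energy = 39% × 1887.5125 = 736.1299 kcal.
Carbohydrate = 736.1299 ÷ 4 kcal/g = 184.0325 g.

184 g/day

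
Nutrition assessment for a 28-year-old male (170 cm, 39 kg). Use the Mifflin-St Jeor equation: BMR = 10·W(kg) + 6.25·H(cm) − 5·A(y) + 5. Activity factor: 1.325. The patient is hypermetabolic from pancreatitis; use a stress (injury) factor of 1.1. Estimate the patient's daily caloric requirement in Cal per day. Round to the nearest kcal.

Mifflin-St Jeor (male): BMR = 10(39) + 6.25(170) − 5(28) + 5 = 390 + 1062.5 − 140 + 5 = 1317.5 kcal/day.
TEE = BMR × activity factor = 1317.5 × 1.325 = 1745.6875 kcal/day.
Apply stress factor: 1745.6875 × 1.1 = 1920.2563 kcal/day.

1920 Cal per day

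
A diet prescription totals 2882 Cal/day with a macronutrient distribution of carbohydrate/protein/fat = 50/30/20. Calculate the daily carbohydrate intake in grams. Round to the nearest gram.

360 g/day

Carbohydrate energy = 50% × 2882 = 1441 kcal.
At 4 kcal/g: 1441 ÷ 4 = 360.25 g.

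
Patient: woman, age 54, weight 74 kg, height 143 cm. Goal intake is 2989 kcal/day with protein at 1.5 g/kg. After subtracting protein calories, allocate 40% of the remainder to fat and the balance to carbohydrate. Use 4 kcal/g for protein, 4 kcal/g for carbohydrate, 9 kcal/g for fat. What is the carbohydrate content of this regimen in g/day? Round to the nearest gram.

382 g/day

Protein = 1.5 × 74 = 111 g → 111 × 4 = 444 kcal.
Non-protein calories = 2989 − 444 = 2545 kcal.
Fat: 40% × 2545 = 1018 kcal; carbohydrate: 1527 kcal.
Carbohydrate: 1527 kcal ÷ 4 kcal/g = 381.75 g.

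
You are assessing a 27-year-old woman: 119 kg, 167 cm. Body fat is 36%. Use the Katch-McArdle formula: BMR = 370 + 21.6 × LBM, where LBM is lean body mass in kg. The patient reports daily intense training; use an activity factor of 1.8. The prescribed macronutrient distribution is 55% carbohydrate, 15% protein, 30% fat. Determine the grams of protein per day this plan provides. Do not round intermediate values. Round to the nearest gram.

136 g/day

LBM = 119 × (1 − 0.36) = 76.16 kg. Katch-McArdle: BMR = 370 + 21.6 × 76.16 = 2015.056 kcal/day.
TEE = 2015.056 × 1.8 = 3627.1008 kcal/day.
Protein energy = 15% × 3627.1008 = 544.0651 kcal.
Protein = 544.0651 ÷ 4 kcal/g = 136.0163 g.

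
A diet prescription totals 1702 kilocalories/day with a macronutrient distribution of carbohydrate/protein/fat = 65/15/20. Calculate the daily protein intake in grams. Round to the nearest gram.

Protein energy = 15% × 1702 = 255.3 kcal.
At 4 kcal/g: 255.3 ÷ 4 = 63.825 g.

64 g/day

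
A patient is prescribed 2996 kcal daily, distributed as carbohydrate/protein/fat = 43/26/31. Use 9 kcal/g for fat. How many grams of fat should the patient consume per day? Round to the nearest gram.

Fat energy = 31% × 2996 = 928.76 kcal.
At 9 kcal/g: 928.76 ÷ 9 = 103.1956 g.

103 g/day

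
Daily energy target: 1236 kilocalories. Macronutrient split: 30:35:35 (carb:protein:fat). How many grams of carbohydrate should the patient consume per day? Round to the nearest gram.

93 g/day

Carbohydrate energy = 30% × 1236 = 370.8 kcal.
At 4 kcal/g: 370.8 ÷ 4 = 92.7 g.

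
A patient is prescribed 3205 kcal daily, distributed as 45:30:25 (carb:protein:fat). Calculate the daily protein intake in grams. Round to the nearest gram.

Protein energy = 30% × 3205 = 961.5 kcal.
At 4 kcal/g: 961.5 ÷ 4 = 240.375 g.

240 g/day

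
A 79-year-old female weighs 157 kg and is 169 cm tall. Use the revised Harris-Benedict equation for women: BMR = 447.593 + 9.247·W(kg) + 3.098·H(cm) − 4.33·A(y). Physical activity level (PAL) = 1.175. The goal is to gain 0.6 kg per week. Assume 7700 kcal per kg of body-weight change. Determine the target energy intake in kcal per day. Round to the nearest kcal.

3105 kcal per day

Harris-Benedict: BMR = 447.593 + 9.247(157) + 3.098(169) − 4.33(79) = 2080.864 kcal/day.
TEE = 2080.864 × 1.175 = 2445.0152 kcal/day.
Required daily surplus = 0.6 × 7700 ÷ 7 = 660 kcal/day.
Target intake = 2445.0152 + 660 = 3105.0152 kcal/day.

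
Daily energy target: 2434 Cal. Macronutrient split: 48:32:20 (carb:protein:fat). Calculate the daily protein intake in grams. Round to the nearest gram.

Protein energy = 32% × 2434 = 778.88 kcal.
At 4 kcal/g: 778.88 ÷ 4 = 194.72 g.

195 g/day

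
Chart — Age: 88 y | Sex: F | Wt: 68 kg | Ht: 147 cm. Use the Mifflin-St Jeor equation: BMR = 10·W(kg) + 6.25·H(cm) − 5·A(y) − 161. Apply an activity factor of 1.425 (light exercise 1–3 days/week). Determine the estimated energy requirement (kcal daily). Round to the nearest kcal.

Mifflin-St Jeor (female): BMR = 10(68) + 6.25(147) − 5(88) − 161 = 680 + 918.75 − 440 − 161 = 997.75 kcal/day.
TEE = BMR × activity factor = 997.75 × 1.425 = 1421.7938 kcal/day.

1422 kcal daily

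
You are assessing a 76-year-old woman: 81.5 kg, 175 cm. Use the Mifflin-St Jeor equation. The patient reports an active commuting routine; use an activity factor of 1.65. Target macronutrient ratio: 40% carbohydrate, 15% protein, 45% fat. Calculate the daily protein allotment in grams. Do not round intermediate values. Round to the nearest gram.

85 g/day

Mifflin-St Jeor (female): BMR = 10(81.5) + 6.25(175) − 5(76) − 161 = 815 + 1093.75 − 380 − 161 = 1367.75 kcal/day.
TEE = 1367.75 × 1.65 = 2256.7875 kcal/day.
Protein energy = 15% × 2256.7875 = 338.5181 kcal.
Protein = 338.5181 ÷ 4 kcal/g = 84.6295 g.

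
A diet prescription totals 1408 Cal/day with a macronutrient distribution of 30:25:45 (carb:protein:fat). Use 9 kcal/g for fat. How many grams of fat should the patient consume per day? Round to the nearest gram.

Fat energy = 45% × 1408 = 633.6 kcal.
At 9 kcal/g: 633.6 ÷ 9 = 70.4 g.

70 g/day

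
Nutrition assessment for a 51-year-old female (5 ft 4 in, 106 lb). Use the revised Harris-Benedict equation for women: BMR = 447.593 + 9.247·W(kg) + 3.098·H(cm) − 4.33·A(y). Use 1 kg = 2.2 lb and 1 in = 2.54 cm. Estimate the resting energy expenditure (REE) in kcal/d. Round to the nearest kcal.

Convert to metric: weight = 106 ÷ 2.2 = 48.1818 kg; height = (5×12 + 4) × 2.54 = 64 × 2.54 = 162.56 cm.
Harris-Benedict: BMR = 447.593 + 9.247(48.1818) + 3.098(162.56) − 4.33(51) = 1175.9112 kcal/day.

1176 kcal/d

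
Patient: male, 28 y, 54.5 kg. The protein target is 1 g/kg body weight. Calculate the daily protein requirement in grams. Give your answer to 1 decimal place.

54.5 g/day

Protein = 1 g/kg × 54.5 kg = 54.5 g/day.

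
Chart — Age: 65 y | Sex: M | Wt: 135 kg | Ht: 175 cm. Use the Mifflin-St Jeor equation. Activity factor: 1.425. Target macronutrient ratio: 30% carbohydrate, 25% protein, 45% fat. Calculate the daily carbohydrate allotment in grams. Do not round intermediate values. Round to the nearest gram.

227 g/day

Mifflin-St Jeor (male): BMR = 10(135) + 6.25(175) − 5(65) + 5 = 1350 + 1093.75 − 325 + 5 = 2123.75 kcal/day.
TEE = 2123.75 × 1.425 = 3026.3438 kcal/day.
Carbohydrate energy = 30% × 3026.3438 = 907.9031 kcal.
Carbohydrate = 907.9031 ÷ 4 kcal/g = 226.9758 g.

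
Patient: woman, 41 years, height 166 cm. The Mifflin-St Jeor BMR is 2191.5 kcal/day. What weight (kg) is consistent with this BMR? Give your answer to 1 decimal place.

152.0 kg

2191.5 = 10·W + 6.25(166) − 5(41) − 161
10·W = 2191.5 − 671.5 = 1520, so W = 152 kg.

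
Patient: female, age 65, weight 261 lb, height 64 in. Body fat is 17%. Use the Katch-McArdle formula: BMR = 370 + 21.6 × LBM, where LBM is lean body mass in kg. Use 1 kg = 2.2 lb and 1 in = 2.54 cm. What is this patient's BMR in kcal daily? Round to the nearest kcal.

2497 kcal daily

Convert to metric: weight = 261 ÷ 2.2 = 118.6364 kg; height = 64 × 2.54 = 162.56 cm.
LBM = 118.6364 × (1 − 0.17) = 98.4682 kg. Katch-McArdle: BMR = 370 + 21.6 × 98.4682 = 2496.9127 kcal/day.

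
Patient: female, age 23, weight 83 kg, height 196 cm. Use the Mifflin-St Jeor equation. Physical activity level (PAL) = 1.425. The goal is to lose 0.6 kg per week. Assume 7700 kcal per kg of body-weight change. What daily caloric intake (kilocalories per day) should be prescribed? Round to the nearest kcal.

1875 kilocalories per day

Mifflin-St Jeor (female): BMR = 10(83) + 6.25(196) − 5(23) − 161 = 830 + 1225 − 115 − 161 = 1779 kcal/day.
TEE = 1779 × 1.425 = 2535.075 kcal/day.
Required daily deficit = 0.6 × 7700 ÷ 7 = 660 kcal/day.
Target intake = 2535.075 − 660 = 1875.075 kcal/day.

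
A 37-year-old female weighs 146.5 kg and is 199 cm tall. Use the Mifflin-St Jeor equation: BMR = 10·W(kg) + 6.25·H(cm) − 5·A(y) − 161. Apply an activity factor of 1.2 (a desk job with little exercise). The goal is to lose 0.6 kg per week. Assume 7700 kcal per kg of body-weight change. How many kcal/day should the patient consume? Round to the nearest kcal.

Mifflin-St Jeor (female): BMR = 10(146.5) + 6.25(199) − 5(37) − 161 = 1465 + 1243.75 − 185 − 161 = 2362.75 kcal/day.
TEE = 2362.75 × 1.2 = 2835.3 kcal/day.
Required daily deficit = 0.6 × 7700 ÷ 7 = 660 kcal/day.
Target intake = 2835.3 − 660 = 2175.3 kcal/day.

2175 kcal/day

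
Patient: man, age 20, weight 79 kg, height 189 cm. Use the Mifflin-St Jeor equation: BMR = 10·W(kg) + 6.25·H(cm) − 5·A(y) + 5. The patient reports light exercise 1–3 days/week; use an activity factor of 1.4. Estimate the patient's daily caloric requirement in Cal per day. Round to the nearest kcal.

Mifflin-St Jeor (male): BMR = 10(79) + 6.25(189) − 5(20) + 5 = 790 + 1181.25 − 100 + 5 = 1876.25 kcal/day.
TEE = BMR × activity factor = 1876.25 × 1.4 = 2626.75 kcal/day.

2627 Cal per day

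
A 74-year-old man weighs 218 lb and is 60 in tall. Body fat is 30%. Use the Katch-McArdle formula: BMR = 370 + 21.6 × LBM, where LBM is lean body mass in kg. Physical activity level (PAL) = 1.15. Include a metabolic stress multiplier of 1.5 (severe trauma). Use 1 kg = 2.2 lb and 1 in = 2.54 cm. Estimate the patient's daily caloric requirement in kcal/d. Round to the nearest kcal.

3223 kcal/d

Convert to metric: weight = 218 ÷ 2.2 = 99.0909 kg; height = 60 × 2.54 = 152.4 cm.
LBM = 99.0909 × (1 − 0.3) = 69.3636 kg. Katch-McArdle: BMR = 370 + 21.6 × 69.3636 = 1868.2545 kcal/day.
TEE = BMR × activity factor = 1868.2545 × 1.15 = 2148.4927 kcal/day.
Apply stress factor: 2148.4927 × 1.5 = 3222.7391 kcal/day.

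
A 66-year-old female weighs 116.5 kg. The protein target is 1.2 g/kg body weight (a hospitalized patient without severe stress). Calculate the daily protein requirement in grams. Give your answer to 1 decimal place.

Protein = 1.2 g/kg × 116.5 kg = 139.8 g/day.

139.8 g/day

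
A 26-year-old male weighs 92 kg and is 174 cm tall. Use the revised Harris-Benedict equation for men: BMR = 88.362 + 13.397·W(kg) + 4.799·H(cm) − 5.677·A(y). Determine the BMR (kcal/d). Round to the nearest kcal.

2008 kcal/d

Harris-Benedict: BMR = 88.362 + 13.397(92) + 4.799(174) − 5.677(26) = 2008.31 kcal/day.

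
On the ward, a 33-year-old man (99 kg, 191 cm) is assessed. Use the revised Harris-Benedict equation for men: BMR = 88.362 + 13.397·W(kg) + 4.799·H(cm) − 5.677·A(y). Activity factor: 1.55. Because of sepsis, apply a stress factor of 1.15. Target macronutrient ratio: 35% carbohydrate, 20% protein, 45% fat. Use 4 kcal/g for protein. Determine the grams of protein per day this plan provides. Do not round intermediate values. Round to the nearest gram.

191 g/day

Harris-Benedict: BMR = 88.362 + 13.397(99) + 4.799(191) − 5.677(33) = 2143.933 kcal/day.
TEE = 2143.933 × 1.55 = 3323.0962 kcal/day.
With stress factor 1.15: 3323.0962 × 1.15 = 3821.5606 kcal/day.
Protein energy = 20% × 3821.5606 = 764.3121 kcal.
Protein = 764.3121 ÷ 4 kcal/g = 191.078 g.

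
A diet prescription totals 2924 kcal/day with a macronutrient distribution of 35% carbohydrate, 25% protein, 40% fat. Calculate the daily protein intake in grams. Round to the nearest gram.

Protein energy = 25% × 2924 = 731 kcal.
At 4 kcal/g: 731 ÷ 4 = 182.75 g.

183 g/day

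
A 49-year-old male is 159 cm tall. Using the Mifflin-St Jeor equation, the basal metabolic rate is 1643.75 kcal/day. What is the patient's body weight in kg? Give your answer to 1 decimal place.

1643.75 = 10·W + 6.25(159) − 5(49) + 5
10·W = 1643.75 − 753.75 = 890, so W = 89 kg.

89.0 kg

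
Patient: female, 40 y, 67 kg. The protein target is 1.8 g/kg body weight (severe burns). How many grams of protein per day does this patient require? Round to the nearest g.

121 g/day

Protein = 1.8 g/kg × 67 kg = 120.6 g/day.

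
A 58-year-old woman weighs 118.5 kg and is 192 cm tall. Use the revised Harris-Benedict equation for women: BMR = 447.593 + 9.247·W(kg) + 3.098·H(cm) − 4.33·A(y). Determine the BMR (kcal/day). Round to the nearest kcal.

1887 kcal/day

Harris-Benedict: BMR = 447.593 + 9.247(118.5) + 3.098(192) − 4.33(58) = 1887.0385 kcal/day.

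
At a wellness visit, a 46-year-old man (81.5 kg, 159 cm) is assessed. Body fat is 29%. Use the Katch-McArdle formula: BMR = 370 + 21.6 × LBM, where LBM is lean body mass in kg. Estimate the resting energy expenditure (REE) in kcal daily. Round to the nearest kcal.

LBM = 81.5 × (1 − 0.29) = 57.865 kg. Katch-McArdle: BMR = 370 + 21.6 × 57.865 = 1619.884 kcal/day.

1620 kcal daily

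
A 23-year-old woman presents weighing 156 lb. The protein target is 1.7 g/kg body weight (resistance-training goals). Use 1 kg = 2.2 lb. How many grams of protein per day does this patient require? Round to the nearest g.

121 g/day

Weight in kg = 156 ÷ 2.2 = 70.9091 kg.
Protein = 1.7 g/kg × 70.9091 kg = 120.5455 g/day.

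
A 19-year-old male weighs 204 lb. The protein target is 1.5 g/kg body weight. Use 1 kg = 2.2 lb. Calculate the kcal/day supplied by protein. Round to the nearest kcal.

556 kcal/day

Weight in kg = 204 ÷ 2.2 = 92.7273 kg.
Protein = 1.5 g/kg × 92.7273 kg = 139.0909 g/day.
Protein energy = 139.0909 g × 4 kcal/g = 556.3636 kcal/day.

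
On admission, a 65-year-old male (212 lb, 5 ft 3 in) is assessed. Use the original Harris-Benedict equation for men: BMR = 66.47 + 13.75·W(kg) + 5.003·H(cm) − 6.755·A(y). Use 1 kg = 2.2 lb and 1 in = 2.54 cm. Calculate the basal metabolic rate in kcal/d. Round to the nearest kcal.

Convert to metric: weight = 212 ÷ 2.2 = 96.3636 kg; height = (5×12 + 3) × 2.54 = 63 × 2.54 = 160.02 cm.
Harris-Benedict: BMR = 66.47 + 13.75(96.3636) + 5.003(160.02) − 6.755(65) = 1752.9751 kcal/day.

1753 kcal/d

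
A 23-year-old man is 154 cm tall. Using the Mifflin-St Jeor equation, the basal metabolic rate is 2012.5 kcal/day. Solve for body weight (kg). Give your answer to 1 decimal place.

2012.5 = 10·W + 6.25(154) − 5(23) + 5
10·W = 2012.5 − 852.5 = 1160, so W = 116 kg.

116.0 kg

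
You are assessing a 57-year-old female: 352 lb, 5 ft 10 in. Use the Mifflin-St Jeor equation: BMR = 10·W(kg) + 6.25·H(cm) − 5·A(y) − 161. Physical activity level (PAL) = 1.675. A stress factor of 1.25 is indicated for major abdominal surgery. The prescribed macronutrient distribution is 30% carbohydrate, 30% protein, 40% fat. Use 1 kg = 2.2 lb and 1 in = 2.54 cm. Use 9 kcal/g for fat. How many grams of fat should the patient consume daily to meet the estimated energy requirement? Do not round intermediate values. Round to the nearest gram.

211 g/day

Convert to metric: weight = 352 ÷ 2.2 = 160 kg; height = (5×12 + 10) × 2.54 = 70 × 2.54 = 177.8 cm.
Mifflin-St Jeor (female): BMR = 10(160) + 6.25(177.8) − 5(57) − 161 = 1600 + 1111.25 − 285 − 161 = 2265.25 kcal/day.
TEE = 2265.25 × 1.675 = 3794.2938 kcal/day.
With stress factor 1.25: 3794.2938 × 1.25 = 4742.8672 kcal/day.
Fat energy = 40% × 4742.8672 = 1897.1469 kcal.
Fat = 1897.1469 ÷ 9 kcal/g = 210.7941 g.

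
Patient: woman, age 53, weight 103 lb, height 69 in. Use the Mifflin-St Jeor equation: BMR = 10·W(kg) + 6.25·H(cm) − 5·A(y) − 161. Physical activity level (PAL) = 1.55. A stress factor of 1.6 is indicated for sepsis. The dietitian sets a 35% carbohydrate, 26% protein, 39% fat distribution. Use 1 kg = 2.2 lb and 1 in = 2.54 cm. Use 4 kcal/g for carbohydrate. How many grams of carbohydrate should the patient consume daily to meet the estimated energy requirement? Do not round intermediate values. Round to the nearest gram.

Convert to metric: weight = 103 ÷ 2.2 = 46.8182 kg; height = 69 × 2.54 = 175.26 cm.
Mifflin-St Jeor (female): BMR = 10(46.8182) + 6.25(175.26) − 5(53) − 161 = 468.1818 + 1095.375 − 265 − 161 = 1137.5568 kcal/day.
TEE = 1137.5568 × 1.55 = 1763.2131 kcal/day.
With stress factor 1.6: 1763.2131 × 1.6 = 2821.1409 kcal/day.
Carbohydrate energy = 35% × 2821.1409 = 987.3993 kcal.
Carbohydrate = 987.3993 ÷ 4 kcal/g = 246.8498 g.

247 g/day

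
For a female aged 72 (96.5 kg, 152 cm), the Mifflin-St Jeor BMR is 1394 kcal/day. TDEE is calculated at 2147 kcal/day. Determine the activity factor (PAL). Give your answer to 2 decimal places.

1.54

Activity factor = TEE ÷ BMR = 2147 ÷ 1394 = 1.54.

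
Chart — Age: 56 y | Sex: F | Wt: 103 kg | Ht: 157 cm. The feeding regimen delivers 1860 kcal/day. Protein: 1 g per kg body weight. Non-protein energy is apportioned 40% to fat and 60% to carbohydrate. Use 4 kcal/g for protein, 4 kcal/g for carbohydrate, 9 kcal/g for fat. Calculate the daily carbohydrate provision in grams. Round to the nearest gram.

Protein = 1 × 103 = 103 g → 103 × 4 = 412 kcal.
Non-protein calories = 1860 − 412 = 1448 kcal.
Fat: 40% × 1448 = 579.2 kcal; carbohydrate: 868.8 kcal.
Carbohydrate: 868.8 kcal ÷ 4 kcal/g = 217.2 g.

217 g/day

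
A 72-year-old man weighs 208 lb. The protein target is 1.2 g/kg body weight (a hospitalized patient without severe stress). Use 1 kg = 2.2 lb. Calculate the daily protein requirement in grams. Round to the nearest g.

113 g/day

Weight in kg = 208 ÷ 2.2 = 94.5455 kg.
Protein = 1.2 g/kg × 94.5455 kg = 113.4545 g/day.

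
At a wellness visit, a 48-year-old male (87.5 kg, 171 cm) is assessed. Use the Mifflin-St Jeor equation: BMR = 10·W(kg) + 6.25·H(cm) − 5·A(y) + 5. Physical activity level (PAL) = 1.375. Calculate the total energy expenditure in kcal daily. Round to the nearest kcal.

Mifflin-St Jeor (male): BMR = 10(87.5) + 6.25(171) − 5(48) + 5 = 875 + 1068.75 − 240 + 5 = 1708.75 kcal/day.
TEE = BMR × activity factor = 1708.75 × 1.375 = 2349.5313 kcal/day.

2350 kcal daily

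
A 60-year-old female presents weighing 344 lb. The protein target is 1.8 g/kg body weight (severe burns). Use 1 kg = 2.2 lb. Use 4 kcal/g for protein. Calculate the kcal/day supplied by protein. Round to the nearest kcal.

1126 kcal/day

Weight in kg = 344 ÷ 2.2 = 156.3636 kg.
Protein = 1.8 g/kg × 156.3636 kg = 281.4545 g/day.
Protein energy = 281.4545 g × 4 kcal/g = 1125.8182 kcal/day.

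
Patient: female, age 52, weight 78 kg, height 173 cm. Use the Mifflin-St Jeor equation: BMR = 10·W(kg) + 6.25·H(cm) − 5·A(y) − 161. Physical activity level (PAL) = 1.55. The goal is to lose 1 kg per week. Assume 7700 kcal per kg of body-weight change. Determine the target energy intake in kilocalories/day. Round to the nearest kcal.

1132 kilocalories/day

Mifflin-St Jeor (female): BMR = 10(78) + 6.25(173) − 5(52) − 161 = 780 + 1081.25 − 260 − 161 = 1440.25 kcal/day.
TEE = 1440.25 × 1.55 = 2232.3875 kcal/day.
Required daily deficit = 1 × 7700 ÷ 7 = 1100 kcal/day.
Target intake = 2232.3875 − 1100 = 1132.3875 kcal/day.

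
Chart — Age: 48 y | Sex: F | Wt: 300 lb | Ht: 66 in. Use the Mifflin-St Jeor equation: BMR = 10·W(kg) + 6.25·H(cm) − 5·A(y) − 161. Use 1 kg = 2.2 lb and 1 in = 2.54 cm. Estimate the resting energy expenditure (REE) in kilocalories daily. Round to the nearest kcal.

Convert to metric: weight = 300 ÷ 2.2 = 136.3636 kg; height = 66 × 2.54 = 167.64 cm.
Mifflin-St Jeor (female): BMR = 10(136.3636) + 6.25(167.64) − 5(48) − 161 = 1363.6364 + 1047.75 − 240 − 161 = 2010.3864 kcal/day.

2010 kilocalories daily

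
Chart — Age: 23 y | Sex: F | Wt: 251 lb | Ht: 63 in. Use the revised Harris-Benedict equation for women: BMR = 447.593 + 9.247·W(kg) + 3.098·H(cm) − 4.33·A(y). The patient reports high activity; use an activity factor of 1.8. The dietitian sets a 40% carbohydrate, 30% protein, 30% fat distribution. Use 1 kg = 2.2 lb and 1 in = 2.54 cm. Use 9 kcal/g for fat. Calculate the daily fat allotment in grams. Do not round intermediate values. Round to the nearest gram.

114 g/day

Convert to metric: weight = 251 ÷ 2.2 = 114.0909 kg; height = 63 × 2.54 = 160.02 cm.
Harris-Benedict: BMR = 447.593 + 9.247(114.0909) + 3.098(160.02) − 4.33(23) = 1898.7436 kcal/day.
TEE = 1898.7436 × 1.8 = 3417.7385 kcal/day.
Fat energy = 30% × 3417.7385 = 1025.3215 kcal.
Fat = 1025.3215 ÷ 9 kcal/g = 113.9246 g.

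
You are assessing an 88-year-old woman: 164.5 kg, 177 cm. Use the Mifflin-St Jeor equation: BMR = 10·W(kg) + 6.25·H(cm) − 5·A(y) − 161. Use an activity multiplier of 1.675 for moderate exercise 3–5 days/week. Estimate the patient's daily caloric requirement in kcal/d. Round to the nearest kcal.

3602 kcal/d

Mifflin-St Jeor (female): BMR = 10(164.5) + 6.25(177) − 5(88) − 161 = 1645 + 1106.25 − 440 − 161 = 2150.25 kcal/day.
TEE = BMR × activity factor = 2150.25 × 1.675 = 3601.6688 kcal/day.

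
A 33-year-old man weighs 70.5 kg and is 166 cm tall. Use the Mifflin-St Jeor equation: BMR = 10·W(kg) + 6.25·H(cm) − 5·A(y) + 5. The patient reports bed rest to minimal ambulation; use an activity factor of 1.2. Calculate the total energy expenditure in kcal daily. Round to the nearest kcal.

1899 kcal daily

Mifflin-St Jeor (male): BMR = 10(70.5) + 6.25(166) − 5(33) + 5 = 705 + 1037.5 − 165 + 5 = 1582.5 kcal/day.
TEE = BMR × activity factor = 1582.5 × 1.2 = 1899 kcal/day.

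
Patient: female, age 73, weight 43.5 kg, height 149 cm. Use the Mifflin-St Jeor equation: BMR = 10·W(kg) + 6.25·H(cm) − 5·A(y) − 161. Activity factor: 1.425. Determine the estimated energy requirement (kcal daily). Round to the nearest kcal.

Mifflin-St Jeor (female): BMR = 10(43.5) + 6.25(149) − 5(73) − 161 = 435 + 931.25 − 365 − 161 = 840.25 kcal/day.
TEE = BMR × activity factor = 840.25 × 1.425 = 1197.3563 kcal/day.

1197 kcal daily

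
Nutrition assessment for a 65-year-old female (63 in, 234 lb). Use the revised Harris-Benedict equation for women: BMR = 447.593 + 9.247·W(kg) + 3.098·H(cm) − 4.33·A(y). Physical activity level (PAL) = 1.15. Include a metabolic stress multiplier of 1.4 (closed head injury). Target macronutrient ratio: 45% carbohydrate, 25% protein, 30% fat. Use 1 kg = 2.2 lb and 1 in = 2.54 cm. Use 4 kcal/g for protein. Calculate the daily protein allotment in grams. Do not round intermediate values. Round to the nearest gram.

166 g/day

Convert to metric: weight = 234 ÷ 2.2 = 106.3636 kg; height = 63 × 2.54 = 160.02 cm.
Harris-Benedict: BMR = 447.593 + 9.247(106.3636) + 3.098(160.02) − 4.33(65) = 1645.4295 kcal/day.
TEE = 1645.4295 × 1.15 = 1892.2439 kcal/day.
With stress factor 1.4: 1892.2439 × 1.4 = 2649.1415 kcal/day.
Protein energy = 25% × 2649.1415 = 662.2854 kcal.
Protein = 662.2854 ÷ 4 kcal/g = 165.5713 g.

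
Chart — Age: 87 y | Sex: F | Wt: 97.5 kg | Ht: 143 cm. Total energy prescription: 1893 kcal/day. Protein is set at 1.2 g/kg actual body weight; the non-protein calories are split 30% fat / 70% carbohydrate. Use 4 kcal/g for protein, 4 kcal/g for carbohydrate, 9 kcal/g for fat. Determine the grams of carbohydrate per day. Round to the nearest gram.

Protein = 1.2 × 97.5 = 117 g → 117 × 4 = 468 kcal.
Non-protein calories = 1893 − 468 = 1425 kcal.
Fat: 30% × 1425 = 427.5 kcal; carbohydrate: 997.5 kcal.
Carbohydrate: 997.5 kcal ÷ 4 kcal/g = 249.375 g.

249 g/day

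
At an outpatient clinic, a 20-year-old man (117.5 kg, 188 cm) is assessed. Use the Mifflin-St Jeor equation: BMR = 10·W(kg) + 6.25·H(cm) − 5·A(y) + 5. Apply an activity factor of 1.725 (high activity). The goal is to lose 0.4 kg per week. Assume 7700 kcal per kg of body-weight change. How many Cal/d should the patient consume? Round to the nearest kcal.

3450 Cal/d

Mifflin-St Jeor (male): BMR = 10(117.5) + 6.25(188) − 5(20) + 5 = 1175 + 1175 − 100 + 5 = 2255 kcal/day.
TEE = 2255 × 1.725 = 3889.875 kcal/day.
Required daily deficit = 0.4 × 7700 ÷ 7 = 440 kcal/day.
Target intake = 3889.875 − 440 = 3449.875 kcal/day.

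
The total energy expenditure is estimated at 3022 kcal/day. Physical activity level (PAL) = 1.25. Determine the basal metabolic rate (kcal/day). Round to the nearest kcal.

2418 kcal/day

BMR = TEE ÷ activity factor = 3022 ÷ 1.25 = 2417.6 kcal/day.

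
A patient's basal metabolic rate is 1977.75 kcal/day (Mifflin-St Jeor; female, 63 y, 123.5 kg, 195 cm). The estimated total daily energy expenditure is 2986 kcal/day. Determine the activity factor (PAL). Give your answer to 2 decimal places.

1.51

Activity factor = TEE ÷ BMR = 2986 ÷ 1977.75 = 1.51.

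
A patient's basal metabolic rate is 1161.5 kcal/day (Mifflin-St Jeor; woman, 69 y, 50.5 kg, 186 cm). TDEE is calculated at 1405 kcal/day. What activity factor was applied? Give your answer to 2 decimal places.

Activity factor = TEE ÷ BMR = 1405 ÷ 1161.5 = 1.21.

1.21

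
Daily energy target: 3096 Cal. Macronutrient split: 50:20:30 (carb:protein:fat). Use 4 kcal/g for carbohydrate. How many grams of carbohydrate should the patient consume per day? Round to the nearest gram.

387 g/day

Carbohydrate energy = 50% × 3096 = 1548 kcal.
At 4 kcal/g: 1548 ÷ 4 = 387 g.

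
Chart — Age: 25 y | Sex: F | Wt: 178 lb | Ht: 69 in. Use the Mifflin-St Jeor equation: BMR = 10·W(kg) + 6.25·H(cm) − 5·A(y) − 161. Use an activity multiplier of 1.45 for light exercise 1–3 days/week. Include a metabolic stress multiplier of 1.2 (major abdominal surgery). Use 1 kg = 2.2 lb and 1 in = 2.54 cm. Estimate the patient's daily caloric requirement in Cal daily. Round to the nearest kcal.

2816 Cal daily

Convert to metric: weight = 178 ÷ 2.2 = 80.9091 kg; height = 69 × 2.54 = 175.26 cm.
Mifflin-St Jeor (female): BMR = 10(80.9091) + 6.25(175.26) − 5(25) − 161 = 809.0909 + 1095.375 − 125 − 161 = 1618.4659 kcal/day.
TEE = BMR × activity factor = 1618.4659 × 1.45 = 2346.7756 kcal/day.
Apply stress factor: 2346.7756 × 1.2 = 2816.1307 kcal/day.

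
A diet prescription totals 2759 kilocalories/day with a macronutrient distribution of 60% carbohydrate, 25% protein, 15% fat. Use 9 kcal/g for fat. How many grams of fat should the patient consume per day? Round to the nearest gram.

46 g/day

Fat energy = 15% × 2759 = 413.85 kcal.
At 9 kcal/g: 413.85 ÷ 9 = 45.9833 g.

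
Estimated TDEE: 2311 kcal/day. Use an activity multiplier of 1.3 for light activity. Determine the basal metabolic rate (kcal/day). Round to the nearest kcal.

1778 kcal/day

BMR = TEE ÷ activity factor = 2311 ÷ 1.3 = 1777.6923 kcal/day.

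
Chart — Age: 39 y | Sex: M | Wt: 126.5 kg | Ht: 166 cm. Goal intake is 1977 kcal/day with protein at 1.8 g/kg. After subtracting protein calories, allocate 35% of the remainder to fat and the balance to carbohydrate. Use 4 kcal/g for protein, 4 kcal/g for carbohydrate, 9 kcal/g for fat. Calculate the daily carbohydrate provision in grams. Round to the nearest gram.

173 g/day

Protein = 1.8 × 126.5 = 227.7 g → 227.7 × 4 = 910.8 kcal.
Non-protein calories = 1977 − 910.8 = 1066.2 kcal.
Fat: 35% × 1066.2 = 373.17 kcal; carbohydrate: 693.03 kcal.
Carbohydrate: 693.03 kcal ÷ 4 kcal/g = 173.2575 g.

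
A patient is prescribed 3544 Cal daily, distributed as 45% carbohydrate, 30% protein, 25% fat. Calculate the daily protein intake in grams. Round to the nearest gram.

Protein energy = 30% × 3544 = 1063.2 kcal.
At 4 kcal/g: 1063.2 ÷ 4 = 265.8 g.

266 g/day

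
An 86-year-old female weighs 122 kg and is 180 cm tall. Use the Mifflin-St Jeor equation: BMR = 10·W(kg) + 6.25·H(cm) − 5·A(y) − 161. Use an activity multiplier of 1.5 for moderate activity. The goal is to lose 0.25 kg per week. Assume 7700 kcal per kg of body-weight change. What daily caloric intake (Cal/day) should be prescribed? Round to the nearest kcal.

2356 Cal/day

Mifflin-St Jeor (female): BMR = 10(122) + 6.25(180) − 5(86) − 161 = 1220 + 1125 − 430 − 161 = 1754 kcal/day.
TEE = 1754 × 1.5 = 2631 kcal/day.
Required daily deficit = 0.25 × 7700 ÷ 7 = 275 kcal/day.
Target intake = 2631 − 275 = 2356 kcal/day.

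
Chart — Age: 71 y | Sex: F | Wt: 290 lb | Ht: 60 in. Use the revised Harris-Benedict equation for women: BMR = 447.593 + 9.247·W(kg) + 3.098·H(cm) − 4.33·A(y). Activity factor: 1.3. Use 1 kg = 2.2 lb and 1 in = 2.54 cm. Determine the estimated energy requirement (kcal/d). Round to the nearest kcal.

Convert to metric: weight = 290 ÷ 2.2 = 131.8182 kg; height = 60 × 2.54 = 152.4 cm.
Harris-Benedict: BMR = 447.593 + 9.247(131.8182) + 3.098(152.4) − 4.33(71) = 1831.2209 kcal/day.
TEE = BMR × activity factor = 1831.2209 × 1.3 = 2380.5872 kcal/day.

2381 kcal/d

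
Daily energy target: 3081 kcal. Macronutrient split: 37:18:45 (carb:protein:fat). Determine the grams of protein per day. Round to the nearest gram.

139 g/day

Protein energy = 18% × 3081 = 554.58 kcal.
At 4 kcal/g: 554.58 ÷ 4 = 138.645 g.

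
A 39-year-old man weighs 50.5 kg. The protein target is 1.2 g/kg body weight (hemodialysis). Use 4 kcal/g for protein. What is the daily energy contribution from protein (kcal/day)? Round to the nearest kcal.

Protein = 1.2 g/kg × 50.5 kg = 60.6 g/day.
Protein energy = 60.6 g × 4 kcal/g = 242.4 kcal/day.

242 kcal/day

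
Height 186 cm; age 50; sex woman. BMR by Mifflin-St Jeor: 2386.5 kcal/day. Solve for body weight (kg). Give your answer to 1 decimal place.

2386.5 = 10·W + 6.25(186) − 5(50) − 161
10·W = 2386.5 − 751.5 = 1635, so W = 163.5 kg.

163.5 kg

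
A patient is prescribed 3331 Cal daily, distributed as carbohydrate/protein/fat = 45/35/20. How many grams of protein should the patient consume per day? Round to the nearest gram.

Protein energy = 35% × 3331 = 1165.85 kcal.
At 4 kcal/g: 1165.85 ÷ 4 = 291.4625 g.

291 g/day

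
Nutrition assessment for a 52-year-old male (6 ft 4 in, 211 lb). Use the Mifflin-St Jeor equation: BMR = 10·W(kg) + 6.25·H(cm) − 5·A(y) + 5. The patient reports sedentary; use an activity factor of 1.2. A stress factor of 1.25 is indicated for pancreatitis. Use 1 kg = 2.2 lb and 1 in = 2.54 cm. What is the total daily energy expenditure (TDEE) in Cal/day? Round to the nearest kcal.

Convert to metric: weight = 211 ÷ 2.2 = 95.9091 kg; height = (6×12 + 4) × 2.54 = 76 × 2.54 = 193.04 cm.
Mifflin-St Jeor (male): BMR = 10(95.9091) + 6.25(193.04) − 5(52) + 5 = 959.0909 + 1206.5 − 260 + 5 = 1910.5909 kcal/day.
TEE = BMR × activity factor = 1910.5909 × 1.2 = 2292.7091 kcal/day.
Apply stress factor: 2292.7091 × 1.25 = 2865.8864 kcal/day.

2866 Cal/day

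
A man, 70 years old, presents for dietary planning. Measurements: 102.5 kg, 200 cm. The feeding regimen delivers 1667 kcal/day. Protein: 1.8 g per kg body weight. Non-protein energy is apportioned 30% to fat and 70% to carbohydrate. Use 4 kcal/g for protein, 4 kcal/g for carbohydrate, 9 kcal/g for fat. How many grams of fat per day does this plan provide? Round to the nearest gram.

Protein = 1.8 × 102.5 = 184.5 g → 184.5 × 4 = 738 kcal.
Non-protein calories = 1667 − 738 = 929 kcal.
Fat: 30% × 929 = 278.7 kcal; carbohydrate: 650.3 kcal.
Fat: 278.7 kcal ÷ 9 kcal/g = 30.9667 g.

31 g/day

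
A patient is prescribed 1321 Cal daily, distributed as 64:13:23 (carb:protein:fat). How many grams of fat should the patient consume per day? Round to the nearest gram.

Fat energy = 23% × 1321 = 303.83 kcal.
At 9 kcal/g: 303.83 ÷ 9 = 33.7589 g.

34 g/day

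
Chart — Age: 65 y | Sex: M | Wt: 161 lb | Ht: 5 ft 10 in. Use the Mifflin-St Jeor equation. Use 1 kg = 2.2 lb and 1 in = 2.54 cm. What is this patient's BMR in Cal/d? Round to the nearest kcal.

Convert to metric: weight = 161 ÷ 2.2 = 73.1818 kg; height = (5×12 + 10) × 2.54 = 70 × 2.54 = 177.8 cm.
Mifflin-St Jeor (male): BMR = 10(73.1818) + 6.25(177.8) − 5(65) + 5 = 731.8182 + 1111.25 − 325 + 5 = 1523.0682 kcal/day.

1523 Cal/d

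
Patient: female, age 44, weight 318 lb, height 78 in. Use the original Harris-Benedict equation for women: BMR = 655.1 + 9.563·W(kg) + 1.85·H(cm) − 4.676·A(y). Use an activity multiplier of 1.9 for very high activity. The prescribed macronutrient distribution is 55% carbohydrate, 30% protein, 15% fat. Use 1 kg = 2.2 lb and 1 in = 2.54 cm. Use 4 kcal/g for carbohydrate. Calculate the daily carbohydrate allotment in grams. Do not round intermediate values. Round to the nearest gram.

574 g/day

Convert to metric: weight = 318 ÷ 2.2 = 144.5455 kg; height = 78 × 2.54 = 198.12 cm.
Harris-Benedict: BMR = 655.1 + 9.563(144.5455) + 1.85(198.12) − 4.676(44) = 2198.1662 kcal/day.
TEE = 2198.1662 × 1.9 = 4176.5157 kcal/day.
Carbohydrate energy = 55% × 4176.5157 = 2297.0837 kcal.
Carbohydrate = 2297.0837 ÷ 4 kcal/g = 574.2709 g.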